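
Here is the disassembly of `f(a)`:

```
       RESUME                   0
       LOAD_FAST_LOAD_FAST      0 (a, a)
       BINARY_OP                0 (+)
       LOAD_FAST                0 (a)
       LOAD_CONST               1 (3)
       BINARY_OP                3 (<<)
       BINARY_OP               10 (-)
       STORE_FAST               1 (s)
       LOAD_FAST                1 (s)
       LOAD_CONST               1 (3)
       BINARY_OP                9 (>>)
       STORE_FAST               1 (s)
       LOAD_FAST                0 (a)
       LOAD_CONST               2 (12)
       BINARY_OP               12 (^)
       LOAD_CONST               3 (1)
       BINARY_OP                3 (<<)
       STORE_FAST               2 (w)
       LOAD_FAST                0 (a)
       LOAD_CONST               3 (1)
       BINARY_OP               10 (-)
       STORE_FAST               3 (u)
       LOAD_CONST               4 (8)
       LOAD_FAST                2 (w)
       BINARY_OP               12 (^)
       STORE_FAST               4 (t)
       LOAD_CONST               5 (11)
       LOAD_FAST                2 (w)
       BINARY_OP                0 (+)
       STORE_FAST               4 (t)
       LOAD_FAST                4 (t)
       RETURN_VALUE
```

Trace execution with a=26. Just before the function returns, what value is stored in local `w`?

LOAD_FAST_LOAD_FAST a,a → push 26,26. Stack: [26, 26]
BINARY_OP + → 26 + 26 = 52. Stack: [52]
LOAD_FAST a → push 26. Stack: [52, 26]
LOAD_CONST → push 3. Stack: [52, 26, 3]
BINARY_OP << → 26 << 3 = 208. Stack: [52, 208]
BINARY_OP - → 52 - 208 = -156. Stack: [-156]
STORE_FAST s → s=-156. Stack: []
LOAD_FAST s → push -156. Stack: [-156]
LOAD_CONST → push 3. Stack: [-156, 3]
BINARY_OP >> → -156 >> 3 = -20. Stack: [-20]
STORE_FAST s → s=-20. Stack: []
LOAD_FAST a → push 26. Stack: [26]
LOAD_CONST → push 12. Stack: [26, 12]
BINARY_OP ^ → 26 ^ 12 = 22. Stack: [22]
LOAD_CONST → push 1. Stack: [22, 1]
BINARY_OP << → 22 << 1 = 44. Stack: [44]
STORE_FAST w → w=44. Stack: []
LOAD_FAST a → push 26. Stack: [26]
LOAD_CONST → push 1. Stack: [26, 1]
BINARY_OP - → 26 - 1 = 25. Stack: [25]
STORE_FAST u → u=25. Stack: []
LOAD_CONST → push 8. Stack: [8]
LOAD_FAST w → push 44. Stack: [8, 44]
BINARY_OP ^ → 8 ^ 44 = 36. Stack: [36]
STORE_FAST t → t=36. Stack: []
LOAD_CONST → push 11. Stack: [11]
LOAD_FAST w → push 44. Stack: [11, 44]
BINARY_OP + → 11 + 44 = 55. Stack: [55]
STORE_FAST t → t=55. Stack: []
LOAD_FAST t → push 55. Stack: [55]
RETURN_VALUE → return 55.

44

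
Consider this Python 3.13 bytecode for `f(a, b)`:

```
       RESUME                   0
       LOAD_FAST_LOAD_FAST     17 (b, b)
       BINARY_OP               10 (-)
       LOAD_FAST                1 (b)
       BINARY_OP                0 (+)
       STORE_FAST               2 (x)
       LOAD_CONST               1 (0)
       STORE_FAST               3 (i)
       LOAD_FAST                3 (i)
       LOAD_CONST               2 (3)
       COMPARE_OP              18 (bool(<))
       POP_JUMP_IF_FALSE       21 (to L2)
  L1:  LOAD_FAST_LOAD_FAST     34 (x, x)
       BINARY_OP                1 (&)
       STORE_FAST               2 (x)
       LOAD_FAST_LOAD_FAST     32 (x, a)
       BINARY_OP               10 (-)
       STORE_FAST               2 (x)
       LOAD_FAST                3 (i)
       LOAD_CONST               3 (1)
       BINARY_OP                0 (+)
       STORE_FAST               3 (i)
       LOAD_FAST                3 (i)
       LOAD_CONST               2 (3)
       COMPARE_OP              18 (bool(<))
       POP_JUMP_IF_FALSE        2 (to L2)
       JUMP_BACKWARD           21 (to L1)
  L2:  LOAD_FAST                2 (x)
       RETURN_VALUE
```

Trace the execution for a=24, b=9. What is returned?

LOAD_FAST_LOAD_FAST b,b → push 9,9. Stack: [9, 9]
BINARY_OP - → 9 - 9 = 0. Stack: [0]
LOAD_FAST b → push 9. Stack: [0, 9]
BINARY_OP + → 0 + 9 = 9. Stack: [9]
STORE_FAST x → x=9. Stack: []
LOAD_CONST → push 0. Stack: [0]
STORE_FAST i → i=0. Stack: []
LOAD_FAST i → push 0. Stack: [0]
LOAD_CONST → push 3. Stack: [0, 3]
COMPARE_OP bool(<) → 0 vs 3 = True. Stack: [True]
POP_JUMP_IF_FALSE → pop True; no jump. Stack: []
LOAD_FAST_LOAD_FAST x,x → push 9,9. Stack: [9, 9]
BINARY_OP & → 9 & 9 = 9. Stack: [9]
STORE_FAST x → x=9. Stack: []
LOAD_FAST_LOAD_FAST x,a → push 9,24. Stack: [9, 24]
BINARY_OP - → 9 - 24 = -15. Stack: [-15]
STORE_FAST x → x=-15. Stack: []
LOAD_FAST i → push 0. Stack: [0]
LOAD_CONST → push 1. Stack: [0, 1]
BINARY_OP + → 0 + 1 = 1. Stack: [1]
STORE_FAST i → i=1. Stack: []
LOAD_FAST i → push 1. Stack: [1]
LOAD_CONST → push 3. Stack: [1, 3]
COMPARE_OP bool(<) → 1 vs 3 = True. Stack: [True]
POP_JUMP_IF_FALSE → pop True; no jump. Stack: []
LOAD_FAST_LOAD_FAST x,x → push -15,-15. Stack: [-15, -15]
BINARY_OP & → -15 & -15 = -15. Stack: [-15]
STORE_FAST x → x=-15. Stack: []
LOAD_FAST_LOAD_FAST x,a → push -15,24. Stack: [-15, 24]
BINARY_OP - → -15 - 24 = -39. Stack: [-39]
STORE_FAST x → x=-39. Stack: []
LOAD_FAST i → push 1. Stack: [1]
LOAD_CONST → push 1. Stack: [1, 1]
BINARY_OP + → 1 + 1 = 2. Stack: [2]
STORE_FAST i → i=2. Stack: []
LOAD_FAST i → push 2. Stack: [2]
LOAD_CONST → push 3. Stack: [2, 3]
COMPARE_OP bool(<) → 2 vs 3 = True. Stack: [True]
POP_JUMP_IF_FALSE → pop True; no jump. Stack: []
LOAD_FAST_LOAD_FAST x,x → push -39,-39. Stack: [-39, -39]
BINARY_OP & → -39 & -39 = -39. Stack: [-39]
STORE_FAST x → x=-39. Stack: []
LOAD_FAST_LOAD_FAST x,a → push -39,24. Stack: [-39, 24]
BINARY_OP - → -39 - 24 = -63. Stack: [-63]
STORE_FAST x → x=-63. Stack: []
LOAD_FAST i → push 2. Stack: [2]
LOAD_CONST → push 1. Stack: [2, 1]
BINARY_OP + → 2 + 1 = 3. Stack: [3]
STORE_FAST i → i=3. Stack: []
LOAD_FAST i → push 3. Stack: [3]
LOAD_CONST → push 3. Stack: [3, 3]
COMPARE_OP bool(<) → 3 vs 3 = False. Stack: [False]
POP_JUMP_IF_FALSE → pop False; jump. Stack: []
LOAD_FAST x → push -63. Stack: [-63]
RETURN_VALUE → return -63.

-63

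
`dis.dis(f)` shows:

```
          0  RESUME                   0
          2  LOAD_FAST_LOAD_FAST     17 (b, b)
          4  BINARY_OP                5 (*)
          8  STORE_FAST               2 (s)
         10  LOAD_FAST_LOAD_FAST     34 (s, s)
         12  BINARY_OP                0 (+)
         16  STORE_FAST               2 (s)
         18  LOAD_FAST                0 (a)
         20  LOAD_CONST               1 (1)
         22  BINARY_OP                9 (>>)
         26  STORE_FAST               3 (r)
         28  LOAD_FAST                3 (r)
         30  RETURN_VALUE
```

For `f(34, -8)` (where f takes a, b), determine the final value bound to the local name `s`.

128

LOAD_FAST_LOAD_FAST b,b → push -8,-8. Stack: [-8, -8]
BINARY_OP * → -8 * -8 = 64. Stack: [64]
STORE_FAST s → s=64. Stack: []
LOAD_FAST_LOAD_FAST s,s → push 64,64. Stack: [64, 64]
BINARY_OP + → 64 + 64 = 128. Stack: [128]
STORE_FAST s → s=128. Stack: []
LOAD_FAST a → push 34. Stack: [34]
LOAD_CONST → push 1. Stack: [34, 1]
BINARY_OP >> → 34 >> 1 = 17. Stack: [17]
STORE_FAST r → r=17. Stack: []
LOAD_FAST r → push 17. Stack: [17]
RETURN_VALUE → return 17.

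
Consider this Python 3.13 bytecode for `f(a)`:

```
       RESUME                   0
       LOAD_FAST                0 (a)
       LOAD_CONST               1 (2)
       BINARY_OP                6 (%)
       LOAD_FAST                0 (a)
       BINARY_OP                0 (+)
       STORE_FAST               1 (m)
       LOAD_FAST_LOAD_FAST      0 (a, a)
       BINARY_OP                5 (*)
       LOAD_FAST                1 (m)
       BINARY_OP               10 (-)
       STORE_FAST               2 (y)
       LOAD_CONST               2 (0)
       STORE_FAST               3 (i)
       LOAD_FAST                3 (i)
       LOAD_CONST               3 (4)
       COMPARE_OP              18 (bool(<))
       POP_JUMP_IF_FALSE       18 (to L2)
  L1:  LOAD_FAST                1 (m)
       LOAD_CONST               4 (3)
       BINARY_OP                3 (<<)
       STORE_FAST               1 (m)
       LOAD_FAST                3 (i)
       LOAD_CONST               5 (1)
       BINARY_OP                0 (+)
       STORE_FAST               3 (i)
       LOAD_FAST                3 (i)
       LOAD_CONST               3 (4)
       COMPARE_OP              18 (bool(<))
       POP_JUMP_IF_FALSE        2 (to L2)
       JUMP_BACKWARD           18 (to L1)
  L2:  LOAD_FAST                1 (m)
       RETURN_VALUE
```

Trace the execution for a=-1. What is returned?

LOAD_FAST a → push -1. Stack: [-1]
LOAD_CONST → push 2. Stack: [-1, 2]
BINARY_OP % → -1 % 2 = 1. Stack: [1]
LOAD_FAST a → push -1. Stack: [1, -1]
BINARY_OP + → 1 + -1 = 0. Stack: [0]
STORE_FAST m → m=0. Stack: []
LOAD_FAST_LOAD_FAST a,a → push -1,-1. Stack: [-1, -1]
BINARY_OP * → -1 * -1 = 1. Stack: [1]
LOAD_FAST m → push 0. Stack: [1, 0]
BINARY_OP - → 1 - 0 = 1. Stack: [1]
STORE_FAST y → y=1. Stack: []
LOAD_CONST → push 0. Stack: [0]
STORE_FAST i → i=0. Stack: []
LOAD_FAST i → push 0. Stack: [0]
LOAD_CONST → push 4. Stack: [0, 4]
COMPARE_OP bool(<) → 0 vs 4 = True. Stack: [True]
POP_JUMP_IF_FALSE → pop True; no jump. Stack: []
LOAD_FAST m → push 0. Stack: [0]
LOAD_CONST → push 3. Stack: [0, 3]
BINARY_OP << → 0 << 3 = 0. Stack: [0]
STORE_FAST m → m=0. Stack: []
LOAD_FAST i → push 0. Stack: [0]
LOAD_CONST → push 1. Stack: [0, 1]
BINARY_OP + → 0 + 1 = 1. Stack: [1]
STORE_FAST i → i=1. Stack: []
LOAD_FAST i → push 1. Stack: [1]
LOAD_CONST → push 4. Stack: [1, 4]
COMPARE_OP bool(<) → 1 vs 4 = True. Stack: [True]
POP_JUMP_IF_FALSE → pop True; no jump. Stack: []
LOAD_FAST m → push 0. Stack: [0]
LOAD_CONST → push 3. Stack: [0, 3]
BINARY_OP << → 0 << 3 = 0. Stack: [0]
STORE_FAST m → m=0. Stack: []
LOAD_FAST i → push 1. Stack: [1]
LOAD_CONST → push 1. Stack: [1, 1]
BINARY_OP + → 1 + 1 = 2. Stack: [2]
STORE_FAST i → i=2. Stack: []
LOAD_FAST i → push 2. Stack: [2]
LOAD_CONST → push 4. Stack: [2, 4]
COMPARE_OP bool(<) → 2 vs 4 = True. Stack: [True]
POP_JUMP_IF_FALSE → pop True; no jump. Stack: []
LOAD_FAST m → push 0. Stack: [0]
LOAD_CONST → push 3. Stack: [0, 3]
BINARY_OP << → 0 << 3 = 0. Stack: [0]
STORE_FAST m → m=0. Stack: []
LOAD_FAST i → push 2. Stack: [2]
LOAD_CONST → push 1. Stack: [2, 1]
BINARY_OP + → 2 + 1 = 3. Stack: [3]
STORE_FAST i → i=3. Stack: []
LOAD_FAST i → push 3. Stack: [3]
LOAD_CONST → push 4. Stack: [3, 4]
COMPARE_OP bool(<) → 3 vs 4 = True. Stack: [True]
POP_JUMP_IF_FALSE → pop True; no jump. Stack: []
LOAD_FAST m → push 0. Stack: [0]
LOAD_CONST → push 3. Stack: [0, 3]
BINARY_OP << → 0 << 3 = 0. Stack: [0]
STORE_FAST m → m=0. Stack: []
LOAD_FAST i → push 3. Stack: [3]
LOAD_CONST → push 1. Stack: [3, 1]
BINARY_OP + → 3 + 1 = 4. Stack: [4]
STORE_FAST i → i=4. Stack: []
LOAD_FAST i → push 4. Stack: [4]
LOAD_CONST → push 4. Stack: [4, 4]
COMPARE_OP bool(<) → 4 vs 4 = False. Stack: [False]
POP_JUMP_IF_FALSE → pop False; jump. Stack: []
LOAD_FAST m → push 0. Stack: [0]
RETURN_VALUE → return 0.

0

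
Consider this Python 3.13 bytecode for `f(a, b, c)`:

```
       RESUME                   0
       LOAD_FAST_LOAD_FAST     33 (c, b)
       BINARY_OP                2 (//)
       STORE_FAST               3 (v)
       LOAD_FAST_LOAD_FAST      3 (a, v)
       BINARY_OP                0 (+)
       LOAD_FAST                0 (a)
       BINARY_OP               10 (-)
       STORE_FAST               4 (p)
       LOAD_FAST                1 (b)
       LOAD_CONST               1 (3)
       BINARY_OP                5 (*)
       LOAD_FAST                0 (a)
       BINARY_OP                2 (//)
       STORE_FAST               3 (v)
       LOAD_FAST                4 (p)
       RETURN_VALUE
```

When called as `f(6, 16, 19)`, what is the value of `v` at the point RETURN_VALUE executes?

8

LOAD_FAST_LOAD_FAST c,b → push 19,16. Stack: [19, 16]
BINARY_OP // → 19 // 16 = 1. Stack: [1]
STORE_FAST v → v=1. Stack: []
LOAD_FAST_LOAD_FAST a,v → push 6,1. Stack: [6, 1]
BINARY_OP + → 6 + 1 = 7. Stack: [7]
LOAD_FAST a → push 6. Stack: [7, 6]
BINARY_OP - → 7 - 6 = 1. Stack: [1]
STORE_FAST p → p=1. Stack: []
LOAD_FAST b → push 16. Stack: [16]
LOAD_CONST → push 3. Stack: [16, 3]
BINARY_OP * → 16 * 3 = 48. Stack: [48]
LOAD_FAST a → push 6. Stack: [48, 6]
BINARY_OP // → 48 // 6 = 8. Stack: [8]
STORE_FAST v → v=8. Stack: []
LOAD_FAST p → push 1. Stack: [1]
RETURN_VALUE → return 1.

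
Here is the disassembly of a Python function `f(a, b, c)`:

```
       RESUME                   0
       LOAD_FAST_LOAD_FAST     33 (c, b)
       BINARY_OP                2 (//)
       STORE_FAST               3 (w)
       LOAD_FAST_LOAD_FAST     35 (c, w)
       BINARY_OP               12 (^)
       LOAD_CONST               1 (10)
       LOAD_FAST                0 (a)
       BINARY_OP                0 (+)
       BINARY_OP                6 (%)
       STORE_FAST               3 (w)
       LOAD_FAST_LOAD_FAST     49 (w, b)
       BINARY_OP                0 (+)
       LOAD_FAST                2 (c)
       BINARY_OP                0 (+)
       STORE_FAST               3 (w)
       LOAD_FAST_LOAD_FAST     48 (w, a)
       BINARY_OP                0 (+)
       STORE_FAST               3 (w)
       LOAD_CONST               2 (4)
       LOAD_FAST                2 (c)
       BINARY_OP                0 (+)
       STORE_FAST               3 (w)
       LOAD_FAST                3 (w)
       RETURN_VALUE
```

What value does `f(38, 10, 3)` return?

7

LOAD_FAST_LOAD_FAST c,b → push 3,10. Stack: [3, 10]
BINARY_OP // → 3 // 10 = 0. Stack: [0]
STORE_FAST w → w=0. Stack: []
LOAD_FAST_LOAD_FAST c,w → push 3,0. Stack: [3, 0]
BINARY_OP ^ → 3 ^ 0 = 3. Stack: [3]
LOAD_CONST → push 10. Stack: [3, 10]
LOAD_FAST a → push 38. Stack: [3, 10, 38]
BINARY_OP + → 10 + 38 = 48. Stack: [3, 48]
BINARY_OP % → 3 % 48 = 3. Stack: [3]
STORE_FAST w → w=3. Stack: []
LOAD_FAST_LOAD_FAST w,b → push 3,10. Stack: [3, 10]
BINARY_OP + → 3 + 10 = 13. Stack: [13]
LOAD_FAST c → push 3. Stack: [13, 3]
BINARY_OP + → 13 + 3 = 16. Stack: [16]
STORE_FAST w → w=16. Stack: []
LOAD_FAST_LOAD_FAST w,a → push 16,38. Stack: [16, 38]
BINARY_OP + → 16 + 38 = 54. Stack: [54]
STORE_FAST w → w=54. Stack: []
LOAD_CONST → push 4. Stack: [4]
LOAD_FAST c → push 3. Stack: [4, 3]
BINARY_OP + → 4 + 3 = 7. Stack: [7]
STORE_FAST w → w=7. Stack: []
LOAD_FAST w → push 7. Stack: [7]
RETURN_VALUE → return 7.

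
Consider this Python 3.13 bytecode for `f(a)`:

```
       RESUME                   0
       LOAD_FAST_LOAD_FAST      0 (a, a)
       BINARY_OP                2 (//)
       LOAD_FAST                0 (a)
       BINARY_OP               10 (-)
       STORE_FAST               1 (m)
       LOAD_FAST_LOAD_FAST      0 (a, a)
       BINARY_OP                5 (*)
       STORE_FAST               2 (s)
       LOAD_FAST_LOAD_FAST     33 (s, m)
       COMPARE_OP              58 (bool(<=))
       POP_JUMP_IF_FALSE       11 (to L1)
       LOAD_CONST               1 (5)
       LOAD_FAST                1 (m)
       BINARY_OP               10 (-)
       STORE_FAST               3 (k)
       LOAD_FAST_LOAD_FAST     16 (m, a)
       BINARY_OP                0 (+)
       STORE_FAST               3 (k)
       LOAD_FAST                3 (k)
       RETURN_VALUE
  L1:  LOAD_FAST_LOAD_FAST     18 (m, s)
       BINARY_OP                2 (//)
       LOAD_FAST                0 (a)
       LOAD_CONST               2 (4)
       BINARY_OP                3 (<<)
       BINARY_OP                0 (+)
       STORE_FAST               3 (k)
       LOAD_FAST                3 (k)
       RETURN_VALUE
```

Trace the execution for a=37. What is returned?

LOAD_FAST_LOAD_FAST a,a → push 37,37. Stack: [37, 37]
BINARY_OP // → 37 // 37 = 1. Stack: [1]
LOAD_FAST a → push 37. Stack: [1, 37]
BINARY_OP - → 1 - 37 = -36. Stack: [-36]
STORE_FAST m → m=-36. Stack: []
LOAD_FAST_LOAD_FAST a,a → push 37,37. Stack: [37, 37]
BINARY_OP * → 37 * 37 = 1369. Stack: [1369]
STORE_FAST s → s=1369. Stack: []
LOAD_FAST_LOAD_FAST s,m → push 1369,-36. Stack: [1369, -36]
COMPARE_OP bool(<=) → 1369 vs -36 = False. Stack: [False]
POP_JUMP_IF_FALSE → pop False; jump. Stack: []
LOAD_FAST_LOAD_FAST m,s → push -36,1369. Stack: [-36, 1369]
BINARY_OP // → -36 // 1369 = -1. Stack: [-1]
LOAD_FAST a → push 37. Stack: [-1, 37]
LOAD_CONST → push 4. Stack: [-1, 37, 4]
BINARY_OP << → 37 << 4 = 592. Stack: [-1, 592]
BINARY_OP + → -1 + 592 = 591. Stack: [591]
STORE_FAST k → k=591. Stack: []
LOAD_FAST k → push 591. Stack: [591]
RETURN_VALUE → return 591.

591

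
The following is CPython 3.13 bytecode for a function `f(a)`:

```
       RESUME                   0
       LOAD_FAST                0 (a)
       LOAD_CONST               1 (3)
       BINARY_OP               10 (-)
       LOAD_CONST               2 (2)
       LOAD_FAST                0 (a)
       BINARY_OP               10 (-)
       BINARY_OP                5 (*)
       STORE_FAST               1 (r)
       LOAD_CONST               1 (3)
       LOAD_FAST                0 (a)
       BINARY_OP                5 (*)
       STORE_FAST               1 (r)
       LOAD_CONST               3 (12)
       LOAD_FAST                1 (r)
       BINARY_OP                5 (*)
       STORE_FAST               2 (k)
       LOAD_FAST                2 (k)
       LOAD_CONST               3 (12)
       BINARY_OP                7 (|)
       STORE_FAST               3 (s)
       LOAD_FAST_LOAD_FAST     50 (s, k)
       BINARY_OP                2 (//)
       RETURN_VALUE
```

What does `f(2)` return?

1

LOAD_FAST a → push 2. Stack: [2]
LOAD_CONST → push 3. Stack: [2, 3]
BINARY_OP - → 2 - 3 = -1. Stack: [-1]
LOAD_CONST → push 2. Stack: [-1, 2]
LOAD_FAST a → push 2. Stack: [-1, 2, 2]
BINARY_OP - → 2 - 2 = 0. Stack: [-1, 0]
BINARY_OP * → -1 * 0 = 0. Stack: [0]
STORE_FAST r → r=0. Stack: []
LOAD_CONST → push 3. Stack: [3]
LOAD_FAST a → push 2. Stack: [3, 2]
BINARY_OP * → 3 * 2 = 6. Stack: [6]
STORE_FAST r → r=6. Stack: []
LOAD_CONST → push 12. Stack: [12]
LOAD_FAST r → push 6. Stack: [12, 6]
BINARY_OP * → 12 * 6 = 72. Stack: [72]
STORE_FAST k → k=72. Stack: []
LOAD_FAST k → push 72. Stack: [72]
LOAD_CONST → push 12. Stack: [72, 12]
BINARY_OP | → 72 | 12 = 76. Stack: [76]
STORE_FAST s → s=76. Stack: []
LOAD_FAST_LOAD_FAST s,k → push 76,72. Stack: [76, 72]
BINARY_OP // → 76 // 72 = 1. Stack: [1]
RETURN_VALUE → return 1.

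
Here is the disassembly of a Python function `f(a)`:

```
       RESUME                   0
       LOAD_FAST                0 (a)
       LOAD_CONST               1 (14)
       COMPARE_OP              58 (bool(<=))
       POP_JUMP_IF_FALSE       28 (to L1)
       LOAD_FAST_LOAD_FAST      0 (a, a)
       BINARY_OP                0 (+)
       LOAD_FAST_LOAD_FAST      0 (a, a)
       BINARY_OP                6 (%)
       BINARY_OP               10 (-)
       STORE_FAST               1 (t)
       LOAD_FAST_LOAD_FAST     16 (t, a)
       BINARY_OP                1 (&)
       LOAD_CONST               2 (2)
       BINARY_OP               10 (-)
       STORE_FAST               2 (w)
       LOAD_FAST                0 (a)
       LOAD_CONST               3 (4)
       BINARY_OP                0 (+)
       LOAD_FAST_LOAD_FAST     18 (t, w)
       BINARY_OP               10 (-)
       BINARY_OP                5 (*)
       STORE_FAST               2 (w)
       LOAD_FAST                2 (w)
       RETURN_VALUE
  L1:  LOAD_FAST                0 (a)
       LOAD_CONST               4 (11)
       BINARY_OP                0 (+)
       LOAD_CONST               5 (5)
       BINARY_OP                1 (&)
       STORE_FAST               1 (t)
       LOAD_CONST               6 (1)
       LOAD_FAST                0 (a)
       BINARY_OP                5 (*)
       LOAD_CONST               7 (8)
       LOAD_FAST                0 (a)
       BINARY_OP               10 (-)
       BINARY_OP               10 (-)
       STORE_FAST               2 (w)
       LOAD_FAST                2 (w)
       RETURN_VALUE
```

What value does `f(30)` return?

LOAD_FAST a → push 30. Stack: [30]
LOAD_CONST → push 14. Stack: [30, 14]
COMPARE_OP bool(<=) → 30 vs 14 = False. Stack: [False]
POP_JUMP_IF_FALSE → pop False; jump. Stack: []
LOAD_FAST a → push 30. Stack: [30]
LOAD_CONST → push 11. Stack: [30, 11]
BINARY_OP + → 30 + 11 = 41. Stack: [41]
LOAD_CONST → push 5. Stack: [41, 5]
BINARY_OP & → 41 & 5 = 1. Stack: [1]
STORE_FAST t → t=1. Stack: []
LOAD_CONST → push 1. Stack: [1]
LOAD_FAST a → push 30. Stack: [1, 30]
BINARY_OP * → 1 * 30 = 30. Stack: [30]
LOAD_CONST → push 8. Stack: [30, 8]
LOAD_FAST a → push 30. Stack: [30, 8, 30]
BINARY_OP - → 8 - 30 = -22. Stack: [30, -22]
BINARY_OP - → 30 - -22 = 52. Stack: [52]
STORE_FAST w → w=52. Stack: []
LOAD_FAST w → push 52. Stack: [52]
RETURN_VALUE → return 52.

52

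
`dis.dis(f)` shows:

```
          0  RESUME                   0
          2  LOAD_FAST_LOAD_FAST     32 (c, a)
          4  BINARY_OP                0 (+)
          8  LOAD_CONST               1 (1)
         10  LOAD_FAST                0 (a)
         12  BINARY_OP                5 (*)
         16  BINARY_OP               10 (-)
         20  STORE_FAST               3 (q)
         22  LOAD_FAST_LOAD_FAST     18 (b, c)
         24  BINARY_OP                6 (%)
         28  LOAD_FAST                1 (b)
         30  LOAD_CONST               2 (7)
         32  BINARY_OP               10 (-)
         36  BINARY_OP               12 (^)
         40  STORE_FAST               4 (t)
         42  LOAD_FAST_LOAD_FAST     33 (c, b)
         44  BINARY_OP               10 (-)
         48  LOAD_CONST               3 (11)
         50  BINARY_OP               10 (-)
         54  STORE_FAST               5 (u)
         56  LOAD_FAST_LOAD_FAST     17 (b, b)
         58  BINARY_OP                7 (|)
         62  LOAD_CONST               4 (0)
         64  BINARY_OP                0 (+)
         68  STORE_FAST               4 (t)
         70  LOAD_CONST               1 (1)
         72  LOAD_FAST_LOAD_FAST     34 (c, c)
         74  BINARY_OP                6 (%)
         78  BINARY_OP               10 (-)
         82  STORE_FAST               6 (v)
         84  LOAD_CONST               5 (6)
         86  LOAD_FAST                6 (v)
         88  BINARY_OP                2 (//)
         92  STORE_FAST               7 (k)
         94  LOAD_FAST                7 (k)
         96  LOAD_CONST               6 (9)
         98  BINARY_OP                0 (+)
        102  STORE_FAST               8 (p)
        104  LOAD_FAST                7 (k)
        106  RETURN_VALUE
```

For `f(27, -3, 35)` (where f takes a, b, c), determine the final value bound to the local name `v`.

1

LOAD_FAST_LOAD_FAST c,a → push 35,27. Stack: [35, 27]
BINARY_OP + → 35 + 27 = 62. Stack: [62]
LOAD_CONST → push 1. Stack: [62, 1]
LOAD_FAST a → push 27. Stack: [62, 1, 27]
BINARY_OP * → 1 * 27 = 27. Stack: [62, 27]
BINARY_OP - → 62 - 27 = 35. Stack: [35]
STORE_FAST q → q=35. Stack: []
LOAD_FAST_LOAD_FAST b,c → push -3,35. Stack: [-3, 35]
BINARY_OP % → -3 % 35 = 32. Stack: [32]
LOAD_FAST b → push -3. Stack: [32, -3]
LOAD_CONST → push 7. Stack: [32, -3, 7]
BINARY_OP - → -3 - 7 = -10. Stack: [32, -10]
BINARY_OP ^ → 32 ^ -10 = -42. Stack: [-42]
STORE_FAST t → t=-42. Stack: []
LOAD_FAST_LOAD_FAST c,b → push 35,-3. Stack: [35, -3]
BINARY_OP - → 35 - -3 = 38. Stack: [38]
LOAD_CONST → push 11. Stack: [38, 11]
BINARY_OP - → 38 - 11 = 27. Stack: [27]
STORE_FAST u → u=27. Stack: []
LOAD_FAST_LOAD_FAST b,b → push -3,-3. Stack: [-3, -3]
BINARY_OP | → -3 | -3 = -3. Stack: [-3]
LOAD_CONST → push 0. Stack: [-3, 0]
BINARY_OP + → -3 + 0 = -3. Stack: [-3]
STORE_FAST t → t=-3. Stack: []
LOAD_CONST → push 1. Stack: [1]
LOAD_FAST_LOAD_FAST c,c → push 35,35. Stack: [1, 35, 35]
BINARY_OP % → 35 % 35 = 0. Stack: [1, 0]
BINARY_OP - → 1 - 0 = 1. Stack: [1]
STORE_FAST v → v=1. Stack: []
LOAD_CONST → push 6. Stack: [6]
LOAD_FAST v → push 1. Stack: [6, 1]
BINARY_OP // → 6 // 1 = 6. Stack: [6]
STORE_FAST k → k=6. Stack: []
LOAD_FAST k → push 6. Stack: [6]
LOAD_CONST → push 9. Stack: [6, 9]
BINARY_OP + → 6 + 9 = 15. Stack: [15]
STORE_FAST p → p=15. Stack: []
LOAD_FAST k → push 6. Stack: [6]
RETURN_VALUE → return 6.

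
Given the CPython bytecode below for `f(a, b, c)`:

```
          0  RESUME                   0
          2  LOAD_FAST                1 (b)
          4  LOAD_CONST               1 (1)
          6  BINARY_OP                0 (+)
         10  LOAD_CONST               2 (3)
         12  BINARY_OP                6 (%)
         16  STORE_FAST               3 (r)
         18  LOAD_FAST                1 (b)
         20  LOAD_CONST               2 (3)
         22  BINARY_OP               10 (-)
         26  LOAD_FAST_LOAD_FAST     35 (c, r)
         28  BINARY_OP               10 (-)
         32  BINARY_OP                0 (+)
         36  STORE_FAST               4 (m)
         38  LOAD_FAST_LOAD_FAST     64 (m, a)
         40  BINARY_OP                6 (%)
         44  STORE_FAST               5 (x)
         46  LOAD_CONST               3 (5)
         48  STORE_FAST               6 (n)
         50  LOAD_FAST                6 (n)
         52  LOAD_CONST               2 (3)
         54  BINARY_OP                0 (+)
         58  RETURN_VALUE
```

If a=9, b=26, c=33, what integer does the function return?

LOAD_FAST b → push 26. Stack: [26]
LOAD_CONST → push 1. Stack: [26, 1]
BINARY_OP + → 26 + 1 = 27. Stack: [27]
LOAD_CONST → push 3. Stack: [27, 3]
BINARY_OP % → 27 % 3 = 0. Stack: [0]
STORE_FAST r → r=0. Stack: []
LOAD_FAST b → push 26. Stack: [26]
LOAD_CONST → push 3. Stack: [26, 3]
BINARY_OP - → 26 - 3 = 23. Stack: [23]
LOAD_FAST_LOAD_FAST c,r → push 33,0. Stack: [23, 33, 0]
BINARY_OP - → 33 - 0 = 33. Stack: [23, 33]
BINARY_OP + → 23 + 33 = 56. Stack: [56]
STORE_FAST m → m=56. Stack: []
LOAD_FAST_LOAD_FAST m,a → push 56,9. Stack: [56, 9]
BINARY_OP % → 56 % 9 = 2. Stack: [2]
STORE_FAST x → x=2. Stack: []
LOAD_CONST → push 5. Stack: [5]
STORE_FAST n → n=5. Stack: []
LOAD_FAST n → push 5. Stack: [5]
LOAD_CONST → push 3. Stack: [5, 3]
BINARY_OP + → 5 + 3 = 8. Stack: [8]
RETURN_VALUE → return 8.

8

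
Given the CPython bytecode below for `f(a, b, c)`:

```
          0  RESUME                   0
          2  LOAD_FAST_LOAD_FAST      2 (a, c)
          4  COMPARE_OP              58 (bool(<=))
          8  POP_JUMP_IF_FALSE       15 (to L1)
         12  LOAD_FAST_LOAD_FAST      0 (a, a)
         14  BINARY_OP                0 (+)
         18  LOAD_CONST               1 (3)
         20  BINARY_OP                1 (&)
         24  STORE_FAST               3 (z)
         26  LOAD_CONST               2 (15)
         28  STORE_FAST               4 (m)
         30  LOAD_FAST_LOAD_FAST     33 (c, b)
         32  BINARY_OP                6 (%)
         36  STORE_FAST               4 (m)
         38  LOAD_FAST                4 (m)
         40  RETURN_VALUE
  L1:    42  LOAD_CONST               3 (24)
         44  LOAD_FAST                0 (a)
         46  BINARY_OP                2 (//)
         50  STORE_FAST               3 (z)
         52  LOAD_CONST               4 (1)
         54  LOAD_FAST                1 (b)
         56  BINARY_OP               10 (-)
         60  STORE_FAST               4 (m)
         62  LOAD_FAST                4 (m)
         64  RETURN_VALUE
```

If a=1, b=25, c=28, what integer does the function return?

3

LOAD_FAST_LOAD_FAST a,c → push 1,28. Stack: [1, 28]
COMPARE_OP bool(<=) → 1 vs 28 = True. Stack: [True]
POP_JUMP_IF_FALSE → pop True; no jump. Stack: []
LOAD_FAST_LOAD_FAST a,a → push 1,1. Stack: [1, 1]
BINARY_OP + → 1 + 1 = 2. Stack: [2]
LOAD_CONST → push 3. Stack: [2, 3]
BINARY_OP & → 2 & 3 = 2. Stack: [2]
STORE_FAST z → z=2. Stack: []
LOAD_CONST → push 15. Stack: [15]
STORE_FAST m → m=15. Stack: []
LOAD_FAST_LOAD_FAST c,b → push 28,25. Stack: [28, 25]
BINARY_OP % → 28 % 25 = 3. Stack: [3]
STORE_FAST m → m=3. Stack: []
LOAD_FAST m → push 3. Stack: [3]
RETURN_VALUE → return 3.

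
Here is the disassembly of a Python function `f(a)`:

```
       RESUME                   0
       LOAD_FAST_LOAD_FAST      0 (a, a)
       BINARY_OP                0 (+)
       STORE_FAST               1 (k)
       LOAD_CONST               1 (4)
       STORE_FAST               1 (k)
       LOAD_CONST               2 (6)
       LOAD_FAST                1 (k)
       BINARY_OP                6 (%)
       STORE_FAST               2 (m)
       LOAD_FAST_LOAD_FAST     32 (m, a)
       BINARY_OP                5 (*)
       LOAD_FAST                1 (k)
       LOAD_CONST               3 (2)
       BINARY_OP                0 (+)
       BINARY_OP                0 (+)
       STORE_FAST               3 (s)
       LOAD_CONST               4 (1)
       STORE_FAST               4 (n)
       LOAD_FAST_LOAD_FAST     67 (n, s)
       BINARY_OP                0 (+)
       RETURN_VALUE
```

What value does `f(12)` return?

31

LOAD_FAST_LOAD_FAST a,a → push 12,12. Stack: [12, 12]
BINARY_OP + → 12 + 12 = 24. Stack: [24]
STORE_FAST k → k=24. Stack: []
LOAD_CONST → push 4. Stack: [4]
STORE_FAST k → k=4. Stack: []
LOAD_CONST → push 6. Stack: [6]
LOAD_FAST k → push 4. Stack: [6, 4]
BINARY_OP % → 6 % 4 = 2. Stack: [2]
STORE_FAST m → m=2. Stack: []
LOAD_FAST_LOAD_FAST m,a → push 2,12. Stack: [2, 12]
BINARY_OP * → 2 * 12 = 24. Stack: [24]
LOAD_FAST k → push 4. Stack: [24, 4]
LOAD_CONST → push 2. Stack: [24, 4, 2]
BINARY_OP + → 4 + 2 = 6. Stack: [24, 6]
BINARY_OP + → 24 + 6 = 30. Stack: [30]
STORE_FAST s → s=30. Stack: []
LOAD_CONST → push 1. Stack: [1]
STORE_FAST n → n=1. Stack: []
LOAD_FAST_LOAD_FAST n,s → push 1,30. Stack: [1, 30]
BINARY_OP + → 1 + 30 = 31. Stack: [31]
RETURN_VALUE → return 31.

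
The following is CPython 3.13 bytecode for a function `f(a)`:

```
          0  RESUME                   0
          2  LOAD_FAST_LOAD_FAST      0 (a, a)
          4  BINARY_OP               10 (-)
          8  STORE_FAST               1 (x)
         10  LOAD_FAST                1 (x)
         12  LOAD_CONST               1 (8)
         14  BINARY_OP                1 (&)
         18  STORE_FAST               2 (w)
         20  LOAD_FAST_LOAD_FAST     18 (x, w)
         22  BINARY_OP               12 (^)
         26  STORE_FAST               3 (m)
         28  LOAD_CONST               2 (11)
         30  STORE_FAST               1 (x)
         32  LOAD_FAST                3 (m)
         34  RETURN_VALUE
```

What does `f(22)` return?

0

LOAD_FAST_LOAD_FAST a,a → push 22,22. Stack: [22, 22]
BINARY_OP - → 22 - 22 = 0. Stack: [0]
STORE_FAST x → x=0. Stack: []
LOAD_FAST x → push 0. Stack: [0]
LOAD_CONST → push 8. Stack: [0, 8]
BINARY_OP & → 0 & 8 = 0. Stack: [0]
STORE_FAST w → w=0. Stack: []
LOAD_FAST_LOAD_FAST x,w → push 0,0. Stack: [0, 0]
BINARY_OP ^ → 0 ^ 0 = 0. Stack: [0]
STORE_FAST m → m=0. Stack: []
LOAD_CONST → push 11. Stack: [11]
STORE_FAST x → x=11. Stack: []
LOAD_FAST m → push 0. Stack: [0]
RETURN_VALUE → return 0.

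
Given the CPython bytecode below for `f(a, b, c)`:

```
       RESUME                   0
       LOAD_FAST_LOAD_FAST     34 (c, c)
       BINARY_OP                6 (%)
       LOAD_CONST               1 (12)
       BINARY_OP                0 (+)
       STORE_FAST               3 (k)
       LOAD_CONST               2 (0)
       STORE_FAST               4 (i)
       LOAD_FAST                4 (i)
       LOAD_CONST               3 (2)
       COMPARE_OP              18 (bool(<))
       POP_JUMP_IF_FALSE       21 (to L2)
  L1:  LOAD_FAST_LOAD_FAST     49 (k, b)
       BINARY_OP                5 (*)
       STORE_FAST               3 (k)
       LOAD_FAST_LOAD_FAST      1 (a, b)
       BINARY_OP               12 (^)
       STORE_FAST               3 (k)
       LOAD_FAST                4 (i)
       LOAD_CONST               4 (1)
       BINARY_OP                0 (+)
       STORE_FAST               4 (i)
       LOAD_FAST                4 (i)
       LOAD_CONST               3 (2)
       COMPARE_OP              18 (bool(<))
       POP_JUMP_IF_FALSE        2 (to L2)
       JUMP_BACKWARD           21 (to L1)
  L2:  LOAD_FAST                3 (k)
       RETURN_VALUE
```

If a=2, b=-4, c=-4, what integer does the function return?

-2

LOAD_FAST_LOAD_FAST c,c → push -4,-4. Stack: [-4, -4]
BINARY_OP % → -4 % -4 = 0. Stack: [0]
LOAD_CONST → push 12. Stack: [0, 12]
BINARY_OP + → 0 + 12 = 12. Stack: [12]
STORE_FAST k → k=12. Stack: []
LOAD_CONST → push 0. Stack: [0]
STORE_FAST i → i=0. Stack: []
LOAD_FAST i → push 0. Stack: [0]
LOAD_CONST → push 2. Stack: [0, 2]
COMPARE_OP bool(<) → 0 vs 2 = True. Stack: [True]
POP_JUMP_IF_FALSE → pop True; no jump. Stack: []
LOAD_FAST_LOAD_FAST k,b → push 12,-4. Stack: [12, -4]
BINARY_OP * → 12 * -4 = -48. Stack: [-48]
STORE_FAST k → k=-48. Stack: []
LOAD_FAST_LOAD_FAST a,b → push 2,-4. Stack: [2, -4]
BINARY_OP ^ → 2 ^ -4 = -2. Stack: [-2]
STORE_FAST k → k=-2. Stack: []
LOAD_FAST i → push 0. Stack: [0]
LOAD_CONST → push 1. Stack: [0, 1]
BINARY_OP + → 0 + 1 = 1. Stack: [1]
STORE_FAST i → i=1. Stack: []
LOAD_FAST i → push 1. Stack: [1]
LOAD_CONST → push 2. Stack: [1, 2]
COMPARE_OP bool(<) → 1 vs 2 = True. Stack: [True]
POP_JUMP_IF_FALSE → pop True; no jump. Stack: []
LOAD_FAST_LOAD_FAST k,b → push -2,-4. Stack: [-2, -4]
BINARY_OP * → -2 * -4 = 8. Stack: [8]
STORE_FAST k → k=8. Stack: []
LOAD_FAST_LOAD_FAST a,b → push 2,-4. Stack: [2, -4]
BINARY_OP ^ → 2 ^ -4 = -2. Stack: [-2]
STORE_FAST k → k=-2. Stack: []
LOAD_FAST i → push 1. Stack: [1]
LOAD_CONST → push 1. Stack: [1, 1]
BINARY_OP + → 1 + 1 = 2. Stack: [2]
STORE_FAST i → i=2. Stack: []
LOAD_FAST i → push 2. Stack: [2]
LOAD_CONST → push 2. Stack: [2, 2]
COMPARE_OP bool(<) → 2 vs 2 = False. Stack: [False]
POP_JUMP_IF_FALSE → pop False; jump. Stack: []
LOAD_FAST k → push -2. Stack: [-2]
RETURN_VALUE → return -2.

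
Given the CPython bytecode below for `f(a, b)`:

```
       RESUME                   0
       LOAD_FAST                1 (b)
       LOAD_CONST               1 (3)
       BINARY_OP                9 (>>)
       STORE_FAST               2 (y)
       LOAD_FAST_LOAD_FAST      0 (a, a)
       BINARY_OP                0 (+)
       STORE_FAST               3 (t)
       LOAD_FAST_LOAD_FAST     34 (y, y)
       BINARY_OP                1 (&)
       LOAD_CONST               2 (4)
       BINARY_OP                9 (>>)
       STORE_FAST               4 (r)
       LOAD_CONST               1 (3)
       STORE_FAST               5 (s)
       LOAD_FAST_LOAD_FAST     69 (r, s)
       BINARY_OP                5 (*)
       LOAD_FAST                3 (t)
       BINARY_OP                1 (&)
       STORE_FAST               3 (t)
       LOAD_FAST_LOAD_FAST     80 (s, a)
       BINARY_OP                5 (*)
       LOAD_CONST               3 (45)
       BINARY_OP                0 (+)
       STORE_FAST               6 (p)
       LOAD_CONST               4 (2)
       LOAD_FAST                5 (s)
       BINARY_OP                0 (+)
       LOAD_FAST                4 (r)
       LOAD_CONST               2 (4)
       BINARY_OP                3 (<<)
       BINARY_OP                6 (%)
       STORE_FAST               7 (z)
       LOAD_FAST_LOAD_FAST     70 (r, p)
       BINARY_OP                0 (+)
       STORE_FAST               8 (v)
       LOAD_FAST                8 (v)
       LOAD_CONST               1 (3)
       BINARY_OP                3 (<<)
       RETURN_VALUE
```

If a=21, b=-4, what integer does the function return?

856

LOAD_FAST b → push -4. Stack: [-4]
LOAD_CONST → push 3. Stack: [-4, 3]
BINARY_OP >> → -4 >> 3 = -1. Stack: [-1]
STORE_FAST y → y=-1. Stack: []
LOAD_FAST_LOAD_FAST a,a → push 21,21. Stack: [21, 21]
BINARY_OP + → 21 + 21 = 42. Stack: [42]
STORE_FAST t → t=42. Stack: []
LOAD_FAST_LOAD_FAST y,y → push -1,-1. Stack: [-1, -1]
BINARY_OP & → -1 & -1 = -1. Stack: [-1]
LOAD_CONST → push 4. Stack: [-1, 4]
BINARY_OP >> → -1 >> 4 = -1. Stack: [-1]
STORE_FAST r → r=-1. Stack: []
LOAD_CONST → push 3. Stack: [3]
STORE_FAST s → s=3. Stack: []
LOAD_FAST_LOAD_FAST r,s → push -1,3. Stack: [-1, 3]
BINARY_OP * → -1 * 3 = -3. Stack: [-3]
LOAD_FAST t → push 42. Stack: [-3, 42]
BINARY_OP & → -3 & 42 = 40. Stack: [40]
STORE_FAST t → t=40. Stack: []
LOAD_FAST_LOAD_FAST s,a → push 3,21. Stack: [3, 21]
BINARY_OP * → 3 * 21 = 63. Stack: [63]
LOAD_CONST → push 45. Stack: [63, 45]
BINARY_OP + → 63 + 45 = 108. Stack: [108]
STORE_FAST p → p=108. Stack: []
LOAD_CONST → push 2. Stack: [2]
LOAD_FAST s → push 3. Stack: [2, 3]
BINARY_OP + → 2 + 3 = 5. Stack: [5]
LOAD_FAST r → push -1. Stack: [5, -1]
LOAD_CONST → push 4. Stack: [5, -1, 4]
BINARY_OP << → -1 << 4 = -16. Stack: [5, -16]
BINARY_OP % → 5 % -16 = -11. Stack: [-11]
STORE_FAST z → z=-11. Stack: []
LOAD_FAST_LOAD_FAST r,p → push -1,108. Stack: [-1, 108]
BINARY_OP + → -1 + 108 = 107. Stack: [107]
STORE_FAST v → v=107. Stack: []
LOAD_FAST v → push 107. Stack: [107]
LOAD_CONST → push 3. Stack: [107, 3]
BINARY_OP << → 107 << 3 = 856. Stack: [856]
RETURN_VALUE → return 856.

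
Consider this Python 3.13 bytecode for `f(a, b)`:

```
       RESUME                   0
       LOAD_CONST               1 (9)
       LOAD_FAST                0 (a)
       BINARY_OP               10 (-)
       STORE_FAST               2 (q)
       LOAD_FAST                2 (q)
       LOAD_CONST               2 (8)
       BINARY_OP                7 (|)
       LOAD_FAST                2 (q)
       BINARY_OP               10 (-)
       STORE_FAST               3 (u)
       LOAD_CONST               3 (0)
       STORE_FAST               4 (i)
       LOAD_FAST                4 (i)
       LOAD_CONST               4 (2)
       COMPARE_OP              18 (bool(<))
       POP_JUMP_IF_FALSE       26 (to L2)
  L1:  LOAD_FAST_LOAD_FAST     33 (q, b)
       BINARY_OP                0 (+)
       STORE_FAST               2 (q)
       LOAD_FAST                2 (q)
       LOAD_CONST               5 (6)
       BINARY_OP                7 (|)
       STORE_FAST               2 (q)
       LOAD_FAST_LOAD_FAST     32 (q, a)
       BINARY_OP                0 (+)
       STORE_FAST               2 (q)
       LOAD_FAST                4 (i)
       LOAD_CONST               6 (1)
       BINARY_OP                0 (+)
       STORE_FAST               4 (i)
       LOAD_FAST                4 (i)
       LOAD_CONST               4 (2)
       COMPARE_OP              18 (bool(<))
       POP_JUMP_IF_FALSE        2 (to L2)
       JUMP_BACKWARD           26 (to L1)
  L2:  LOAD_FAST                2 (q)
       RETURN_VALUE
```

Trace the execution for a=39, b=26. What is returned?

LOAD_CONST → push 9. Stack: [9]
LOAD_FAST a → push 39. Stack: [9, 39]
BINARY_OP - → 9 - 39 = -30. Stack: [-30]
STORE_FAST q → q=-30. Stack: []
LOAD_FAST q → push -30. Stack: [-30]
LOAD_CONST → push 8. Stack: [-30, 8]
BINARY_OP | → -30 | 8 = -22. Stack: [-22]
LOAD_FAST q → push -30. Stack: [-22, -30]
BINARY_OP - → -22 - -30 = 8. Stack: [8]
STORE_FAST u → u=8. Stack: []
LOAD_CONST → push 0. Stack: [0]
STORE_FAST i → i=0. Stack: []
LOAD_FAST i → push 0. Stack: [0]
LOAD_CONST → push 2. Stack: [0, 2]
COMPARE_OP bool(<) → 0 vs 2 = True. Stack: [True]
POP_JUMP_IF_FALSE → pop True; no jump. Stack: []
LOAD_FAST_LOAD_FAST q,b → push -30,26. Stack: [-30, 26]
BINARY_OP + → -30 + 26 = -4. Stack: [-4]
STORE_FAST q → q=-4. Stack: []
LOAD_FAST q → push -4. Stack: [-4]
LOAD_CONST → push 6. Stack: [-4, 6]
BINARY_OP | → -4 | 6 = -2. Stack: [-2]
STORE_FAST q → q=-2. Stack: []
LOAD_FAST_LOAD_FAST q,a → push -2,39. Stack: [-2, 39]
BINARY_OP + → -2 + 39 = 37. Stack: [37]
STORE_FAST q → q=37. Stack: []
LOAD_FAST i → push 0. Stack: [0]
LOAD_CONST → push 1. Stack: [0, 1]
BINARY_OP + → 0 + 1 = 1. Stack: [1]
STORE_FAST i → i=1. Stack: []
LOAD_FAST i → push 1. Stack: [1]
LOAD_CONST → push 2. Stack: [1, 2]
COMPARE_OP bool(<) → 1 vs 2 = True. Stack: [True]
POP_JUMP_IF_FALSE → pop True; no jump. Stack: []
LOAD_FAST_LOAD_FAST q,b → push 37,26. Stack: [37, 26]
BINARY_OP + → 37 + 26 = 63. Stack: [63]
STORE_FAST q → q=63. Stack: []
LOAD_FAST q → push 63. Stack: [63]
LOAD_CONST → push 6. Stack: [63, 6]
BINARY_OP | → 63 | 6 = 63. Stack: [63]
STORE_FAST q → q=63. Stack: []
LOAD_FAST_LOAD_FAST q,a → push 63,39. Stack: [63, 39]
BINARY_OP + → 63 + 39 = 102. Stack: [102]
STORE_FAST q → q=102. Stack: []
LOAD_FAST i → push 1. Stack: [1]
LOAD_CONST → push 1. Stack: [1, 1]
BINARY_OP + → 1 + 1 = 2. Stack: [2]
STORE_FAST i → i=2. Stack: []
LOAD_FAST i → push 2. Stack: [2]
LOAD_CONST → push 2. Stack: [2, 2]
COMPARE_OP bool(<) → 2 vs 2 = False. Stack: [False]
POP_JUMP_IF_FALSE → pop False; jump. Stack: []
LOAD_FAST q → push 102. Stack: [102]
RETURN_VALUE → return 102.

102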